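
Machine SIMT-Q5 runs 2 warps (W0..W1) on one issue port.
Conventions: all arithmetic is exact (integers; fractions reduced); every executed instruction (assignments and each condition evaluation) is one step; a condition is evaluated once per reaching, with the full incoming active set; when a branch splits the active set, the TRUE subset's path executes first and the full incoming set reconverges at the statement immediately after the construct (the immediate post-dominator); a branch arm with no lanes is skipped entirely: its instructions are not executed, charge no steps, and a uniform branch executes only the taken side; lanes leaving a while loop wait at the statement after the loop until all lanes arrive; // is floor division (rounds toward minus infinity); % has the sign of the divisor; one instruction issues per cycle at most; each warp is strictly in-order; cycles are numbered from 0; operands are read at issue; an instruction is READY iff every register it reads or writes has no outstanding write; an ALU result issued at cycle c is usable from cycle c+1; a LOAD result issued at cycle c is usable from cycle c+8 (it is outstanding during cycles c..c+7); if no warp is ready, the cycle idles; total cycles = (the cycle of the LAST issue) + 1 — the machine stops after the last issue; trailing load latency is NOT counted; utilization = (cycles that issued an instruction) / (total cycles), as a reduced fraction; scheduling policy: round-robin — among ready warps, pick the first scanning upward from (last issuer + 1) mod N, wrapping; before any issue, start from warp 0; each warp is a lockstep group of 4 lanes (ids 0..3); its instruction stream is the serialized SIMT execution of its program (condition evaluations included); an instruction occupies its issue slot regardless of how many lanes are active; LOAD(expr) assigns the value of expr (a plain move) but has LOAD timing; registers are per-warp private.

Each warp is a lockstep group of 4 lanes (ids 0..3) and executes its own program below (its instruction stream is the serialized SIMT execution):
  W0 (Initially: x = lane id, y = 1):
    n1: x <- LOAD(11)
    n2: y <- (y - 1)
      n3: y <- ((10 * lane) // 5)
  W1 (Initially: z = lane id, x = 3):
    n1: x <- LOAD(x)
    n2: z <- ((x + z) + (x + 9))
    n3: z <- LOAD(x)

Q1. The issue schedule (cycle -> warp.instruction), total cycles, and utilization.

cycle 0: W0.I0
cycle 1: W1.I0
cycle 2: W0.I1
cycle 3: W0.I2
cycle 4: idle
cycle 5: idle
cycle 6: idle
cycle 7: idle
cycle 8: idle
cycle 9: W1.I1
cycle 10: W1.I2

Answer: 11 cycles, utilization 6/11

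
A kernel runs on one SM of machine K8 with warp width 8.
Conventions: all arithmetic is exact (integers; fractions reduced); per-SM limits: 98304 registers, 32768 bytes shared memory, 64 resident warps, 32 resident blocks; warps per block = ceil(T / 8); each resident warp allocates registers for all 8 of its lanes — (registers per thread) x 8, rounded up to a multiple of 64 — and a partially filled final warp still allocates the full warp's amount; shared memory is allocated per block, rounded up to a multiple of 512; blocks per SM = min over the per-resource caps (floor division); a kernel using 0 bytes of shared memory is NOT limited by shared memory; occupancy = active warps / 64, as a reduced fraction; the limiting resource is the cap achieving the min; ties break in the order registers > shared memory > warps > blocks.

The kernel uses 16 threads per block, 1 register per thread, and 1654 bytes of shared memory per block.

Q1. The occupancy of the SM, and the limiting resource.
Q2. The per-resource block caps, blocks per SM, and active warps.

Answer: occupancy 1/2, limited by shared memory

registers: 768 blocks
shared memory: 16 blocks
warps: 32 blocks
blocks: 32 blocks

Answer: 16 blocks, 32 active warps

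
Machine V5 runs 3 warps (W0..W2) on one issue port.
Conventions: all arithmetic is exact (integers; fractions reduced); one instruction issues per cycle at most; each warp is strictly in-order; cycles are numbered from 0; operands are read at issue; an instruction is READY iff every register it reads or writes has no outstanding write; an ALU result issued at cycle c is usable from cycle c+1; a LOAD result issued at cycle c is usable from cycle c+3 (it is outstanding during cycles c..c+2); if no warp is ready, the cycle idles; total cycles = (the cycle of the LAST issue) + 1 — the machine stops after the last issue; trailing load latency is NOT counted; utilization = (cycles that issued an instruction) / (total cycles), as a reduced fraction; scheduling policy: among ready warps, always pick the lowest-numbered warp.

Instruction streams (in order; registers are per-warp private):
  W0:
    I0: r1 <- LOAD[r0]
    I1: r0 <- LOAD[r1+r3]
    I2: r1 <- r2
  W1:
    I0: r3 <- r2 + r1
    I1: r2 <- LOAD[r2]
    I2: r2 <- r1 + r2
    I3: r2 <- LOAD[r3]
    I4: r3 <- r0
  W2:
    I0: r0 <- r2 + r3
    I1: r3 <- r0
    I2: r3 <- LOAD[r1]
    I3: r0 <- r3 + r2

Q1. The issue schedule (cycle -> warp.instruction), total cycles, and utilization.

cycle 0: W0.I0
cycle 1: W1.I0
cycle 2: W1.I1
cycle 3: W0.I1
cycle 4: W0.I2
cycle 5: W1.I2
cycle 6: W1.I3
cycle 7: W1.I4
cycle 8: W2.I0
cycle 9: W2.I1
cycle 10: W2.I2
cycle 11: idle
cycle 12: idle
cycle 13: W2.I3

Answer: 14 cycles, utilization 6/7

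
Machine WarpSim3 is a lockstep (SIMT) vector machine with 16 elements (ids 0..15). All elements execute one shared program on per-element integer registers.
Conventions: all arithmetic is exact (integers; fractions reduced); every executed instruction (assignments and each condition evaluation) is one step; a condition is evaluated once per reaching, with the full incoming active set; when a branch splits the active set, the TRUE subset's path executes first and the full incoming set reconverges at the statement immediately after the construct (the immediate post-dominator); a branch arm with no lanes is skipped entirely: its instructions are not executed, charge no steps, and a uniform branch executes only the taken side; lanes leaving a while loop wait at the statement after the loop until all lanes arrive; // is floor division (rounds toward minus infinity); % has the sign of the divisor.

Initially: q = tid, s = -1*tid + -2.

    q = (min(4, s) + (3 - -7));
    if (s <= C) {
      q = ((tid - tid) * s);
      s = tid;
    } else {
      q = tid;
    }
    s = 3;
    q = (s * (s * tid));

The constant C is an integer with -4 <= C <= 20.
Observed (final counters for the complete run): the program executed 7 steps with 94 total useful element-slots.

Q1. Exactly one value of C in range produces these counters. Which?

Answer: C = -4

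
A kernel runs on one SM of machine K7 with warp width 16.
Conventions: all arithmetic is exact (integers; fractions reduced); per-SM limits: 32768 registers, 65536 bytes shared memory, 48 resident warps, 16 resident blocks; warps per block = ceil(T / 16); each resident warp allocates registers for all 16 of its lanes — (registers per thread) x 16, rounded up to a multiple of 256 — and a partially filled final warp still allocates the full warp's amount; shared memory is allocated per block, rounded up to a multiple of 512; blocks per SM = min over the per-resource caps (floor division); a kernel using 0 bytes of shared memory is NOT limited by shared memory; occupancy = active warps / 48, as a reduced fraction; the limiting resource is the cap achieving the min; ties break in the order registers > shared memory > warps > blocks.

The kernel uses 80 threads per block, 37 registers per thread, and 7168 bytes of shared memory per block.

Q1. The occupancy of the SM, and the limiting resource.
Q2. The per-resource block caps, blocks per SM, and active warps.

Answer: occupancy 5/6, limited by registers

registers: 8 blocks
shared memory: 9 blocks
warps: 9 blocks
blocks: 16 blocks

Answer: 8 blocks, 40 active warps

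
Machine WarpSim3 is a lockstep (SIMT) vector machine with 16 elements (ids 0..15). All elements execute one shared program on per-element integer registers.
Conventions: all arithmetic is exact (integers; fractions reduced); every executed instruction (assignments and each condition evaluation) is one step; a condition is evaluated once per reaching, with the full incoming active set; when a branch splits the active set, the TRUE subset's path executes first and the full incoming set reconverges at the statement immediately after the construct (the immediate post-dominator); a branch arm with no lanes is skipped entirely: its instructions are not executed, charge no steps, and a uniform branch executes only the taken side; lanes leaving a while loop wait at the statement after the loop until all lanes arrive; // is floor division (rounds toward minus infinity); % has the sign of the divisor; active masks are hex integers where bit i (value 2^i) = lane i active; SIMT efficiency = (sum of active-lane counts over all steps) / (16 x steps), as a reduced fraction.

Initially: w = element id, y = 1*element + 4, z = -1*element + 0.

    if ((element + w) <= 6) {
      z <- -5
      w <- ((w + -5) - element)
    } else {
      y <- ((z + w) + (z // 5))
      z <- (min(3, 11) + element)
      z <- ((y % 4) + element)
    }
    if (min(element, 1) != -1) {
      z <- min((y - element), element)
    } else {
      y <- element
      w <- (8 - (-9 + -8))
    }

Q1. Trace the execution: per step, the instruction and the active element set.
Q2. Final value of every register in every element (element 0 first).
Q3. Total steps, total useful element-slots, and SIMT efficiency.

step 0: eval ((element + w) <= 6)    0xffff
step 1: z <- -5                      0x000f
step 2: w <- ((w + -5) - element)    0x000f
step 3: y <- ((z + w) + (z // 5))    0xfff0
step 4: z <- (min(3, 11) + element)  0xfff0
step 5: z <- ((y % 4) + element)     0xfff0
step 6: eval (min(element, 1) != -1) 0xffff
step 7: z <- min((y - element), element) 0xffff

Answer: 8 steps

w: -5,-5,-5,-5,4,5,6,7,8,9,10,11,12,13,14,15
y: 4,5,6,7,-1,-1,-2,-2,-2,-2,-2,-3,-3,-3,-3,-3
z: 0,1,2,3,-5,-6,-8,-9,-10,-11,-12,-14,-15,-16,-17,-18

steps = 8; useful = 92; efficiency = 92/128 = 23/32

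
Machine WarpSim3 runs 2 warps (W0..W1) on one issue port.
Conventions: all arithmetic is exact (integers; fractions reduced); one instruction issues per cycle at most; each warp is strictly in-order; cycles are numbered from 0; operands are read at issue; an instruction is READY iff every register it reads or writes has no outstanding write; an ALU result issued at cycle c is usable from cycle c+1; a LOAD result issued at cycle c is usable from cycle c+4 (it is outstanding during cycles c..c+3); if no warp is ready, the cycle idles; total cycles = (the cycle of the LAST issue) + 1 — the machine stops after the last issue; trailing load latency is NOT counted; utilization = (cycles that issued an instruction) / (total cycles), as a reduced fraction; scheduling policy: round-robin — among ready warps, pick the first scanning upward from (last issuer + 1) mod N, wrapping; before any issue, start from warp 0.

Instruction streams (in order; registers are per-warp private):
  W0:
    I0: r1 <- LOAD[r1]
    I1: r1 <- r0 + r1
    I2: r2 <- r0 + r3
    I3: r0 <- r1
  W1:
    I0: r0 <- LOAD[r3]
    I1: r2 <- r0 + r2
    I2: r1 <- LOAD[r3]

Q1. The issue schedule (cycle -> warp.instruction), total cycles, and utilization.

cycle 0: W0.I0
cycle 1: W1.I0
cycle 2: idle
cycle 3: idle
cycle 4: W0.I1
cycle 5: W1.I1
cycle 6: W0.I2
cycle 7: W1.I2
cycle 8: W0.I3

Answer: 9 cycles, utilization 7/9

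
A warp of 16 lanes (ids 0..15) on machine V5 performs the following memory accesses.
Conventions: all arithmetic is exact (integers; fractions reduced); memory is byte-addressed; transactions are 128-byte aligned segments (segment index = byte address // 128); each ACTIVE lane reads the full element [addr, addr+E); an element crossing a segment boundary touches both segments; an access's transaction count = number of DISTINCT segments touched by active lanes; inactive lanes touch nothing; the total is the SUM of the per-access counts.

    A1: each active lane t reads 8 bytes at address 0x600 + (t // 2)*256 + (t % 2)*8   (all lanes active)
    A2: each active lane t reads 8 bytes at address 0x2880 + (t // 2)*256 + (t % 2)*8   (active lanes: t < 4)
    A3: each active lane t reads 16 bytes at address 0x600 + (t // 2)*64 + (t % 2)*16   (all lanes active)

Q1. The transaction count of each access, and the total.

A1: 8 transactions
A2: 2 transactions
A3: 4 transactions

Answer: 8,2,4; total 14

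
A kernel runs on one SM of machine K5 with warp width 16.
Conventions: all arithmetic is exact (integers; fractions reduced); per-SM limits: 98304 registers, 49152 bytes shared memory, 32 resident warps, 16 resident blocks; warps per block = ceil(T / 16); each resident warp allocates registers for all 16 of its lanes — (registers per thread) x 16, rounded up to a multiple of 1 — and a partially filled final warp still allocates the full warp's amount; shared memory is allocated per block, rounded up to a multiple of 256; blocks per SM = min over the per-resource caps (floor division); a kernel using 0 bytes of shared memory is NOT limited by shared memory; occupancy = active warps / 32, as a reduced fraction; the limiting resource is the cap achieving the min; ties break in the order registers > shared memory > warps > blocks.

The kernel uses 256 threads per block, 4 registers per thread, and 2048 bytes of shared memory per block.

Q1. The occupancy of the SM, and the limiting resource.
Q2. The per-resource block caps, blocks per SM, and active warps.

Answer: occupancy 1, limited by warps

registers: 96 blocks
shared memory: 24 blocks
warps: 2 blocks
blocks: 16 blocks

Answer: 2 blocks, 32 active warps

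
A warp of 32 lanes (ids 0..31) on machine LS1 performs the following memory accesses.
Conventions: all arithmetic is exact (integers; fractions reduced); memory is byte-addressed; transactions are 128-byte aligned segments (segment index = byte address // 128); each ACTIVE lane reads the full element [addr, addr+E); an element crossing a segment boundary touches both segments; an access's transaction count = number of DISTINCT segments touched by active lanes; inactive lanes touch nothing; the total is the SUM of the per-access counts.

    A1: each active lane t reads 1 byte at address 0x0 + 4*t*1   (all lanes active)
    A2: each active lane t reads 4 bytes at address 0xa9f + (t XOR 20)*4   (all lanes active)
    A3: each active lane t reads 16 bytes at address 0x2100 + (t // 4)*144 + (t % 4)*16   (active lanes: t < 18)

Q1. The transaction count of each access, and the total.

A1: 1 transaction
A2: 2 transactions
A3: 5 transactions

Answer: 1,2,5; total 8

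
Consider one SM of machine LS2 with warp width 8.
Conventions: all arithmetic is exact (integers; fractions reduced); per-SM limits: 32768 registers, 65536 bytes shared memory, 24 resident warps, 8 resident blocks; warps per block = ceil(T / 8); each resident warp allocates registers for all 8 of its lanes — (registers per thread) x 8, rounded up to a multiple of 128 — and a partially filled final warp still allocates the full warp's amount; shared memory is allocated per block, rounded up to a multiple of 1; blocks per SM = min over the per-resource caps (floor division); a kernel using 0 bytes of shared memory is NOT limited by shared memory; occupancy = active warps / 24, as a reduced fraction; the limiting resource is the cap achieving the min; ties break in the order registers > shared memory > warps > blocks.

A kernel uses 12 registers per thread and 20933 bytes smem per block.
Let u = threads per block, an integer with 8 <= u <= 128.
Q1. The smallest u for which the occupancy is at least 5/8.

Answer: u = 33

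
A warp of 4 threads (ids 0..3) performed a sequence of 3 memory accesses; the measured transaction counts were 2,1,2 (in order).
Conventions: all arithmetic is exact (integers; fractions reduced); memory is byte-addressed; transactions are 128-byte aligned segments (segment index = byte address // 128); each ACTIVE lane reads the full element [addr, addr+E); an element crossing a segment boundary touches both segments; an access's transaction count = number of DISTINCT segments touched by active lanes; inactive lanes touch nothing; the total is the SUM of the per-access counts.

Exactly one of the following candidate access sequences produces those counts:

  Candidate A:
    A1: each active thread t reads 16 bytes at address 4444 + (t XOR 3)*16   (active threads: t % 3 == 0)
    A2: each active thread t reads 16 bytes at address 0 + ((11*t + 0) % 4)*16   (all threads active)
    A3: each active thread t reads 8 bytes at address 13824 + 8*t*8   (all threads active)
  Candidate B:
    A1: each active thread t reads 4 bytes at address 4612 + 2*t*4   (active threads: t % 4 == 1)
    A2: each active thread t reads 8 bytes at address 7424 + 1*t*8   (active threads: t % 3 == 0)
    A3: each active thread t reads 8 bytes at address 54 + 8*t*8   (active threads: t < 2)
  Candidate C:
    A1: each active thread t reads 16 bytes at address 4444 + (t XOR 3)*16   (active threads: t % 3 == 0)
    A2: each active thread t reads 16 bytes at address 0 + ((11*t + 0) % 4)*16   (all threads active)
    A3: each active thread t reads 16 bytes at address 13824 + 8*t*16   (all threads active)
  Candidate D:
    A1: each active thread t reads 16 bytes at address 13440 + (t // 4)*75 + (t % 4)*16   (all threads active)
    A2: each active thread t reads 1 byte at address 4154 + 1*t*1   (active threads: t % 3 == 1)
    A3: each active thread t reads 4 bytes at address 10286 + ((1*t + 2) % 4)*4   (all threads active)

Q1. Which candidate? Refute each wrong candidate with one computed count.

B: A1 gives 1 transaction, not 2
C: A3 gives 4 transactions, not 2
D: A1 gives 1 transaction, not 2
A: all counts match (2,1,2)

Answer: A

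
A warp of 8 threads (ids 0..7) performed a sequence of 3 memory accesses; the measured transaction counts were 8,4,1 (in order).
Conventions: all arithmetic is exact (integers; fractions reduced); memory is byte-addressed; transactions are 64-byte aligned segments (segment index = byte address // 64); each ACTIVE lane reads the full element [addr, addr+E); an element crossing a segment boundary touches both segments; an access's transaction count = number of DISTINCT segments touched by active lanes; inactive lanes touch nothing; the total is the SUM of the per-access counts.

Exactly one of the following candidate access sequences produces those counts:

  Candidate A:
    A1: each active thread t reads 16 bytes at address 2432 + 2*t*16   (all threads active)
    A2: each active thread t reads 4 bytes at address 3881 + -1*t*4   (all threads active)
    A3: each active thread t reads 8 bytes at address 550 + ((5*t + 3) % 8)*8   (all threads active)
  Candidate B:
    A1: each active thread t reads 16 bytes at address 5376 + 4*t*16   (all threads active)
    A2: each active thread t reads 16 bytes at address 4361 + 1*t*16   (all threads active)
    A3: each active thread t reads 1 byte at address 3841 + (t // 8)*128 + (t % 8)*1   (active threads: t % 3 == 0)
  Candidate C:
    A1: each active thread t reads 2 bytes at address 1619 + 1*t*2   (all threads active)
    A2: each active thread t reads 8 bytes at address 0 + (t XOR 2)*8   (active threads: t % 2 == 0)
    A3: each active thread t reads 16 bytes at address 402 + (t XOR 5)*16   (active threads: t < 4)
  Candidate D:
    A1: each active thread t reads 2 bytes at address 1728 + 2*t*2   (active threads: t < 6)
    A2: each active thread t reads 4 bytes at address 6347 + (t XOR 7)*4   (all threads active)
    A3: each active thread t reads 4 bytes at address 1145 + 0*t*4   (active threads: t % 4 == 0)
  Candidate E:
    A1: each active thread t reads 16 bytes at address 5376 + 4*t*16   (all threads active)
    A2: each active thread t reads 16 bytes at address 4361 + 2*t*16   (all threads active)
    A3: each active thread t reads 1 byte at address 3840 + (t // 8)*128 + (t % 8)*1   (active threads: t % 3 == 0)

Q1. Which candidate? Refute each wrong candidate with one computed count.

A: A1 gives 4 transactions, not 8
B: A2 gives 3 transactions, not 4
C: A1 gives 1 transaction, not 8
D: A1 gives 1 transaction, not 8
E: all counts match (8,4,1)

Answer: E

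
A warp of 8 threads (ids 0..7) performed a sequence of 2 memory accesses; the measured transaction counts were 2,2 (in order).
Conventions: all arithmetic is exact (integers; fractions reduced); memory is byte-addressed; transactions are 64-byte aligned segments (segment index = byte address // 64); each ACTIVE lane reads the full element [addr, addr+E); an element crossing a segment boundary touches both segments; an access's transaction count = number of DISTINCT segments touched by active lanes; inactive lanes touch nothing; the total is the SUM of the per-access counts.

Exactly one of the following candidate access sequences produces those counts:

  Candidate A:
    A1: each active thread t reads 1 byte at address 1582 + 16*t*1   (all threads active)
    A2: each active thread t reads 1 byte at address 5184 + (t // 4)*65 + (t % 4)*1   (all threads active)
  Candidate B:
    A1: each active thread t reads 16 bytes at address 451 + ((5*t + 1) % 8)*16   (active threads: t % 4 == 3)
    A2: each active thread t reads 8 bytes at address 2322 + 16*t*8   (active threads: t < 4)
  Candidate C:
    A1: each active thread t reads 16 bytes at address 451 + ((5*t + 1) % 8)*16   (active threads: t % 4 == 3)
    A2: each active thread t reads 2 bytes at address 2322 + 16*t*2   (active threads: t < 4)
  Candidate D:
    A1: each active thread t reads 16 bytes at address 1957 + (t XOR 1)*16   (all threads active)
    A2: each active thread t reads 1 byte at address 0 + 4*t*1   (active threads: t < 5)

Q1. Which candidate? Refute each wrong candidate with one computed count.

A: A1 gives 3 transactions, not 2
B: A2 gives 4 transactions, not 2
D: A1 gives 3 transactions, not 2
C: all counts match (2,2)

Answer: C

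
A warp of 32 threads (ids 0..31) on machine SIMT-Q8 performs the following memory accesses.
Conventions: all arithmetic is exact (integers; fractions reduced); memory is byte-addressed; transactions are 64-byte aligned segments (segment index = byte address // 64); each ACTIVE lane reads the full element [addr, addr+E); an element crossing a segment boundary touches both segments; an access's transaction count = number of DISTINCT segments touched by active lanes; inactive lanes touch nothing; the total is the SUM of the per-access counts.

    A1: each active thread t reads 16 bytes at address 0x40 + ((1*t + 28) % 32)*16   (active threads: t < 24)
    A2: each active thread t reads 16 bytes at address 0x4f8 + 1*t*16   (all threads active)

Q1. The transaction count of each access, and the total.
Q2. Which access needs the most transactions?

A1: 6 transactions
A2: 9 transactions

Answer: 6,9; total 15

Answer: A2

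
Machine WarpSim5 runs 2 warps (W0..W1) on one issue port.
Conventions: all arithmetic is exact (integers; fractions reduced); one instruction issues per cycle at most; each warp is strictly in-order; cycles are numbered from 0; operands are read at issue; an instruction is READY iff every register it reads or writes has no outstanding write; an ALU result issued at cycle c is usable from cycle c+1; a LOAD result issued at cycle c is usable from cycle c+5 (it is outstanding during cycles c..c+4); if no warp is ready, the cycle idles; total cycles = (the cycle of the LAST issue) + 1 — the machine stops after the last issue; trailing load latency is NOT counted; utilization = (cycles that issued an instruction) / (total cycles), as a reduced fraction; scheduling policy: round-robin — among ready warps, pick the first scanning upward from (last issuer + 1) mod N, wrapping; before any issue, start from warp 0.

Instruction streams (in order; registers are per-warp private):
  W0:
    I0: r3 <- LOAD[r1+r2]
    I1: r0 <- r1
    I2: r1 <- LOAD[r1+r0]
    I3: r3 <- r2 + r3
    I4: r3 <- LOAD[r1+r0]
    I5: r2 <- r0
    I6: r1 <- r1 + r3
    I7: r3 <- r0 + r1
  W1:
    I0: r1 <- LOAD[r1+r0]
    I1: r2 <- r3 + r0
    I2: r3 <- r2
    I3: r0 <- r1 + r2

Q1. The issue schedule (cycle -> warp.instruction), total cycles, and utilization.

cycle 0: W0.I0
cycle 1: W1.I0
cycle 2: W0.I1
cycle 3: W1.I1
cycle 4: W0.I2
cycle 5: W1.I2
cycle 6: W0.I3
cycle 7: W1.I3
cycle 8: idle
cycle 9: W0.I4
cycle 10: W0.I5
cycle 11: idle
cycle 12: idle
cycle 13: idle
cycle 14: W0.I6
cycle 15: W0.I7

Answer: 16 cycles, utilization 3/4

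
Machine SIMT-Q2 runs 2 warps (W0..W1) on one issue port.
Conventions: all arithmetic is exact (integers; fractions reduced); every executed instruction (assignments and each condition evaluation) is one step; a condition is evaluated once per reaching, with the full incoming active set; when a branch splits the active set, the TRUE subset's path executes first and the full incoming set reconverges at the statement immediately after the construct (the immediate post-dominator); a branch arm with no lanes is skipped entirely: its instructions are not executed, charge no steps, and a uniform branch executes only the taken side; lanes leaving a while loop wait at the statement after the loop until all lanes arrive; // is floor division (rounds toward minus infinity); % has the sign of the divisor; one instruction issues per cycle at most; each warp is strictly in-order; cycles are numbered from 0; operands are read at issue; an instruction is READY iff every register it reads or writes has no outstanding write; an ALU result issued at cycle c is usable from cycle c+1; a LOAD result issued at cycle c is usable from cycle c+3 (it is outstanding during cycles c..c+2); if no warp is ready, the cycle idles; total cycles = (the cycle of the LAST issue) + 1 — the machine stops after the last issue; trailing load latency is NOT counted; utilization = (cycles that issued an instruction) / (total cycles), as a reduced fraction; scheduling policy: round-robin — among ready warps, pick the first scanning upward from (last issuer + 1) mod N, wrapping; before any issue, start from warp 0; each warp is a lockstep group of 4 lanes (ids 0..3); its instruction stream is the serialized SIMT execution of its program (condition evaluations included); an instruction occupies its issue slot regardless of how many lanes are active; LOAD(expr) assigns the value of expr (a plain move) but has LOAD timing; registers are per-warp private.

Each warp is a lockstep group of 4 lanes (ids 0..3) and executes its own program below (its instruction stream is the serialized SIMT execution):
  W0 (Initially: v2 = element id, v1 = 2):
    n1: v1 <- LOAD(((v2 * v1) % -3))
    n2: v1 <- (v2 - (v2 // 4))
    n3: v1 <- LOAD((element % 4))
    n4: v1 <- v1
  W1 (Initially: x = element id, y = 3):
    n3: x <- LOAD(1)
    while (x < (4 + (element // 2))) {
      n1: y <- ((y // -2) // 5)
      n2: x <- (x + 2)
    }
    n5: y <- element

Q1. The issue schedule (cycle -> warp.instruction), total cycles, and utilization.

cycle 0: W0.I0
cycle 1: W1.I0
cycle 2: idle
cycle 3: W0.I1
cycle 4: W1.I1
cycle 5: W0.I2
cycle 6: W1.I2
cycle 7: W1.I3
cycle 8: W0.I3
cycle 9: W1.I4
cycle 10: W1.I5
cycle 11: W1.I6
cycle 12: W1.I7
cycle 13: W1.I8

Answer: 14 cycles, utilization 13/14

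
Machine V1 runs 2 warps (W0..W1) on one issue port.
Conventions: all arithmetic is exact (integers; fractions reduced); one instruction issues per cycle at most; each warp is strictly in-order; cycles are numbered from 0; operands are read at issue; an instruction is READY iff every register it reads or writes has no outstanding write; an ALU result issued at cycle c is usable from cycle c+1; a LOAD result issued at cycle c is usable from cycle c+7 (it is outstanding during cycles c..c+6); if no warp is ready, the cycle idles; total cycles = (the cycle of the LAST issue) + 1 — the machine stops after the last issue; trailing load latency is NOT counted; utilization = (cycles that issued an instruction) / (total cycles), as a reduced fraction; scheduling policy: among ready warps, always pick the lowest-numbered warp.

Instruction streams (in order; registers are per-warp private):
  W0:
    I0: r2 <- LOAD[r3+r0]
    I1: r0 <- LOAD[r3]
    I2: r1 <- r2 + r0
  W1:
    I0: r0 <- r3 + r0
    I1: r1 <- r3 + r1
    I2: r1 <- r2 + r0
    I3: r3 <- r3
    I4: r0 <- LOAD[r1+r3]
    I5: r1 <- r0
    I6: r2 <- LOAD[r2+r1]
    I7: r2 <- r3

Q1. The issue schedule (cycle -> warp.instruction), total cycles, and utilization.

cycle 0: W0.I0
cycle 1: W0.I1
cycle 2: W1.I0
cycle 3: W1.I1
cycle 4: W1.I2
cycle 5: W1.I3
cycle 6: W1.I4
cycle 7: idle
cycle 8: W0.I2
cycle 9: idle
cycle 10: idle
cycle 11: idle
cycle 12: idle
cycle 13: W1.I5
cycle 14: W1.I6
cycle 15: idle
cycle 16: idle
cycle 17: idle
cycle 18: idle
cycle 19: idle
cycle 20: idle
cycle 21: W1.I7

Answer: 22 cycles, utilization 1/2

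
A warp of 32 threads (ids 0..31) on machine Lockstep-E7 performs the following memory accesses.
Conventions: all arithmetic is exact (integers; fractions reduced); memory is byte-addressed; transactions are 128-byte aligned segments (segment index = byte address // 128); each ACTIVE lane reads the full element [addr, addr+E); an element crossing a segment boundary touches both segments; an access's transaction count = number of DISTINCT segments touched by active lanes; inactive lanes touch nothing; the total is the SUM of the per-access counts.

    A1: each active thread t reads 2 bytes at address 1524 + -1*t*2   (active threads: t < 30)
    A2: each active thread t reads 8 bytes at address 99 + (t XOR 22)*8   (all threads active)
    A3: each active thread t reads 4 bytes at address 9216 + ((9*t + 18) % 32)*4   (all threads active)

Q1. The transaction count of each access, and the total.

A1: 1 transaction
A2: 3 transactions
A3: 1 transaction

Answer: 1,3,1; total 5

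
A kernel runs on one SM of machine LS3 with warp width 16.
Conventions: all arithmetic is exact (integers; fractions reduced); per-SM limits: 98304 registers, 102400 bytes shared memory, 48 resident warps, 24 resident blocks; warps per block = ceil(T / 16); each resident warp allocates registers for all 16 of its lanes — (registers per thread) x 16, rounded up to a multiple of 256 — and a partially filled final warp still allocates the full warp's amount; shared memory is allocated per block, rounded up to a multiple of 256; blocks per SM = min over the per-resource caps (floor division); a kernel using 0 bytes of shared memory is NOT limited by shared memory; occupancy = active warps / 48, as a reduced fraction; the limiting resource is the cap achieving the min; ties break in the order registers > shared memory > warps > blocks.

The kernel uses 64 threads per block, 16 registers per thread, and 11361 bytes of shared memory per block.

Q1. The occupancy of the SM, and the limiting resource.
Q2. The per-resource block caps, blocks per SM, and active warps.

Answer: occupancy 2/3, limited by shared memory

registers: 96 blocks
shared memory: 8 blocks
warps: 12 blocks
blocks: 24 blocks

Answer: 8 blocks, 32 active warps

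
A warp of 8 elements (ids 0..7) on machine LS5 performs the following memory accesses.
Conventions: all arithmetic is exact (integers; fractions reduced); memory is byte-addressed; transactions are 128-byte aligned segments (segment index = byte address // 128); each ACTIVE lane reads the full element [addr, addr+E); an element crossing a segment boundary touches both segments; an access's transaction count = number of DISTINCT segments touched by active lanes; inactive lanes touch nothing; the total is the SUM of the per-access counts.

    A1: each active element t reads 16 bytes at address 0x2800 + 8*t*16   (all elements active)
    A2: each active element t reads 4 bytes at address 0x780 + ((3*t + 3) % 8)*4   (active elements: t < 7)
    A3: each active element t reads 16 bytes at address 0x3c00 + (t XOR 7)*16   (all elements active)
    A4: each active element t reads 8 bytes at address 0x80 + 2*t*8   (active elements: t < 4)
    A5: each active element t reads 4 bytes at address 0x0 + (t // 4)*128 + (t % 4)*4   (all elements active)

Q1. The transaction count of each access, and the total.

A1: 8 transactions
A2: 1 transaction
A3: 1 transaction
A4: 1 transaction
A5: 2 transactions

Answer: 8,1,1,1,2; total 13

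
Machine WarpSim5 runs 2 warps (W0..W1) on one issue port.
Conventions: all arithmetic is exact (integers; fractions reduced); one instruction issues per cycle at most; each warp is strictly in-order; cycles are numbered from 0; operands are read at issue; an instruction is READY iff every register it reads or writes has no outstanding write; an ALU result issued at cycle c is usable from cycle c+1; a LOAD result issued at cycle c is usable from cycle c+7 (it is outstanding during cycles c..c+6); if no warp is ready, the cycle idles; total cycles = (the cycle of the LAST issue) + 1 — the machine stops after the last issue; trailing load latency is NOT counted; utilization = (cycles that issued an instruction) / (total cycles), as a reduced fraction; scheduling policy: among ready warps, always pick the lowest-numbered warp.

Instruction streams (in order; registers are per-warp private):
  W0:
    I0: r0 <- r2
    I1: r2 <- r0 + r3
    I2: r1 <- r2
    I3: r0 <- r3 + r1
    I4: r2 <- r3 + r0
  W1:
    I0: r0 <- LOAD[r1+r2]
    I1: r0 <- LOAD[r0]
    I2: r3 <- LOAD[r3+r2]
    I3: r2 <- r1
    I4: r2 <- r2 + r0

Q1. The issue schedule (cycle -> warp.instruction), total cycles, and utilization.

cycle 0: W0.I0
cycle 1: W0.I1
cycle 2: W0.I2
cycle 3: W0.I3
cycle 4: W0.I4
cycle 5: W1.I0
cycle 6: idle
cycle 7: idle
cycle 8: idle
cycle 9: idle
cycle 10: idle
cycle 11: idle
cycle 12: W1.I1
cycle 13: W1.I2
cycle 14: W1.I3
cycle 15: idle
cycle 16: idle
cycle 17: idle
cycle 18: idle
cycle 19: W1.I4

Answer: 20 cycles, utilization 1/2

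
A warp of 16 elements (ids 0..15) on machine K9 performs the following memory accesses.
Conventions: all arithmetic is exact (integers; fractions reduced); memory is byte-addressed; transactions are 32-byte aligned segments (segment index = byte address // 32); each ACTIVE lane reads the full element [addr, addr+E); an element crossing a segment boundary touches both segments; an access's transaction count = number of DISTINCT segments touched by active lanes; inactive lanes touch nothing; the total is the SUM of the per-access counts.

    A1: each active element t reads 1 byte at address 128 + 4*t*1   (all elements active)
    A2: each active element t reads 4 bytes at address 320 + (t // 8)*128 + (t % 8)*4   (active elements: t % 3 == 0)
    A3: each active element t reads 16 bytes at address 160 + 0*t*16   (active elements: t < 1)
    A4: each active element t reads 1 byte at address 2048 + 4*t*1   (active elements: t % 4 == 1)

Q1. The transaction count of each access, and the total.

A1: 2 transactions
A2: 2 transactions
A3: 1 transaction
A4: 2 transactions

Answer: 2,2,1,2; total 7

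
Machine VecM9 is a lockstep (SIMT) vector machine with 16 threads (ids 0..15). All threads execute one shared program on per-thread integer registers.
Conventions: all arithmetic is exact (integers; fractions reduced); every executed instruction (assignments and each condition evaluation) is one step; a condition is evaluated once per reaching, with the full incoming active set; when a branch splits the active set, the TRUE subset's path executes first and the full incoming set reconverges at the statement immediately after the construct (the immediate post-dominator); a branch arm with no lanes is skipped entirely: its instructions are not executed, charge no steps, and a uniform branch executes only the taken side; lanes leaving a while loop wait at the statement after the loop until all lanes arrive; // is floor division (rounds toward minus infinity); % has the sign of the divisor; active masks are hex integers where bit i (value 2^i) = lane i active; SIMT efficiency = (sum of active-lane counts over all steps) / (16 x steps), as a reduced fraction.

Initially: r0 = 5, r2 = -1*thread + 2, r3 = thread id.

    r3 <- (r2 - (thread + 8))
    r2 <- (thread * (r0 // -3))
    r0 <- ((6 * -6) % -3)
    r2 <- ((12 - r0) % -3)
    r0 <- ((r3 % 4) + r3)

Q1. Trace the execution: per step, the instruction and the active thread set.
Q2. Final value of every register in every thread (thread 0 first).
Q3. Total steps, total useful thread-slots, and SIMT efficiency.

step 0: r3 <- (r2 - (thread + 8))    0xffff
step 1: r2 <- (thread * (r0 // -3))  0xffff
step 2: r0 <- ((6 * -6) % -3)        0xffff
step 3: r2 <- ((12 - r0) % -3)       0xffff
step 4: r0 <- ((r3 % 4) + r3)        0xffff

Answer: 5 steps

r0: -4,-8,-8,-12,-12,-16,-16,-20,-20,-24,-24,-28,-28,-32,-32,-36
r2: 0,0,0,0,0,0,0,0,0,0,0,0,0,0,0,0
r3: -6,-8,-10,-12,-14,-16,-18,-20,-22,-24,-26,-28,-30,-32,-34,-36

steps = 5; useful = 80; efficiency = 80/80 = 1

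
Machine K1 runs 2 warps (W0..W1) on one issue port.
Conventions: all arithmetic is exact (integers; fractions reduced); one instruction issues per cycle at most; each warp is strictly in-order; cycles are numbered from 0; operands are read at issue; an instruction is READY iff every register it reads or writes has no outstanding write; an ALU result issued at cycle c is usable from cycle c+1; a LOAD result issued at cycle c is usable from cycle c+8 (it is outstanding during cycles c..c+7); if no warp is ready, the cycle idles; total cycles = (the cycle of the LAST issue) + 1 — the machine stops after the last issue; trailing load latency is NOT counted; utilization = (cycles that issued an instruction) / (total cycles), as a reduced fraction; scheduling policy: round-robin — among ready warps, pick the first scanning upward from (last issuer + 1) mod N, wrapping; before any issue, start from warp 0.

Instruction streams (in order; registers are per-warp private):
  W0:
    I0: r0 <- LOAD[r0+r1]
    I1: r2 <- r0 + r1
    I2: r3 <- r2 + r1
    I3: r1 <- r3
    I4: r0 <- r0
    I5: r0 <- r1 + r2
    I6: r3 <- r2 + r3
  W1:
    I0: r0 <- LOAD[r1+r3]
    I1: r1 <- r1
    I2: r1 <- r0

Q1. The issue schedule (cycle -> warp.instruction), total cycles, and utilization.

cycle 0: W0.I0
cycle 1: W1.I0
cycle 2: W1.I1
cycle 3: idle
cycle 4: idle
cycle 5: idle
cycle 6: idle
cycle 7: idle
cycle 8: W0.I1
cycle 9: W1.I2
cycle 10: W0.I2
cycle 11: W0.I3
cycle 12: W0.I4
cycle 13: W0.I5
cycle 14: W0.I6

Answer: 15 cycles, utilization 2/3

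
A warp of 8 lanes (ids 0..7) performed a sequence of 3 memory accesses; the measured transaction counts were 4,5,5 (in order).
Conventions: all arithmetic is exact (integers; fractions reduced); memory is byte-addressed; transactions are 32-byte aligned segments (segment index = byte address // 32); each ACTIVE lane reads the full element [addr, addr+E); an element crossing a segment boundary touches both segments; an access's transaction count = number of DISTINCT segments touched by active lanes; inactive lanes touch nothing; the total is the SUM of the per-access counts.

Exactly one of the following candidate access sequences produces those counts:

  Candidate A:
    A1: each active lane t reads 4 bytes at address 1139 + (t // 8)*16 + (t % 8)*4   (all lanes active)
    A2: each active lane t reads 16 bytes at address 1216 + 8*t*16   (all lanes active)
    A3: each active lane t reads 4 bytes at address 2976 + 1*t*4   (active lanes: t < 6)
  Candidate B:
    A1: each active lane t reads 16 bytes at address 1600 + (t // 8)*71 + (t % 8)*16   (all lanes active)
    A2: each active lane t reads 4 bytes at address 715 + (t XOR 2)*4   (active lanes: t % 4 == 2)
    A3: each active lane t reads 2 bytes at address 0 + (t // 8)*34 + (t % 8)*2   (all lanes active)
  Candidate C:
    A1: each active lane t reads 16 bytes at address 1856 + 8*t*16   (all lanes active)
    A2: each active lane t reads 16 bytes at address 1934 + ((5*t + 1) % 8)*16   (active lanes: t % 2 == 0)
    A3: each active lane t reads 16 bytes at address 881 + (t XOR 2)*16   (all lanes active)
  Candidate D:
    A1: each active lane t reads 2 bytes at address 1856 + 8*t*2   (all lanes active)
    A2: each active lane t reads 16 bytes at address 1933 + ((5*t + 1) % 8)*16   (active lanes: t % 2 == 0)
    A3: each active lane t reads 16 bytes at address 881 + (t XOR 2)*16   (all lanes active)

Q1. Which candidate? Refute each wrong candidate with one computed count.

A: A1 gives 2 transactions, not 4
B: A2 gives 1 transaction, not 5
C: A1 gives 8 transactions, not 4
D: all counts match (4,5,5)

Answer: D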